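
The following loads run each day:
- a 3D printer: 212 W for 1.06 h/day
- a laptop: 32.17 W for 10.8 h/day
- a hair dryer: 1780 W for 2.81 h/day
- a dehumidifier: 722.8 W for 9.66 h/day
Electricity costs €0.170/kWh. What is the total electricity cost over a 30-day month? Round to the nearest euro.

€64

3D printer: 212 W × 1.06 h × 30 d = 6,742 Wh = 6.742 kWh
laptop: 32.17 W × 10.8 h × 30 d = 10,423 Wh = 10.42 kWh
hair dryer: 1780 W × 2.81 h × 30 d = 150,054 Wh = 150.1 kWh
dehumidifier: 722.8 W × 9.66 h × 30 d = 209,467 Wh = 209.5 kWh
Total energy = 6.742 + 10.42 + 150.1 + 209.5 = 376.7 kWh
Cost = 376.7 kWh × €0.170 = €64.04 ≈ €64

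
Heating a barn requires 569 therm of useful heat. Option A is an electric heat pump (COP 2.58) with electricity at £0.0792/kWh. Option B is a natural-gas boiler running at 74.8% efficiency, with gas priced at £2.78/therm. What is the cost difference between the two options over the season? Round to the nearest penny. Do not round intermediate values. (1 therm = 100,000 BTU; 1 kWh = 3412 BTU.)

Heat load = 569 therm × 100,000 = 56,900,000 BTU
Gas: input = 56,900,000 / 0.748 = 76,069,519 BTU = 760.7 therm → 760.7 × £2.78 = £2,114.73
Heat pump: 56,900,000 BTU / 3412 = 16,680 kWh heat; / 2.58 = 6,464 kWh in → × £0.0792 = £511.93
Difference = |£2,114.73 − £511.93| = £1,602.80

£1602.80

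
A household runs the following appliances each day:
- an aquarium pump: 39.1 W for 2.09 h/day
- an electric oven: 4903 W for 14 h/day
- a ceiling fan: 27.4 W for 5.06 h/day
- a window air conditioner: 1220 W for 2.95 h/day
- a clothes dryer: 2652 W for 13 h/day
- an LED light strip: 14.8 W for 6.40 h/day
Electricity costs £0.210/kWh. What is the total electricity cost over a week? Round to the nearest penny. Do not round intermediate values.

£157.34

aquarium pump: 39.1 W × 2.09 h × 7 d = 572 Wh = 0.572 kWh
electric oven: 4903 W × 14 h × 7 d = 480,494 Wh = 480.5 kWh
ceiling fan: 27.4 W × 5.06 h × 7 d = 971 Wh = 0.9705 kWh
window air conditioner: 1220 W × 2.95 h × 7 d = 25,193 Wh = 25.19 kWh
clothes dryer: 2652 W × 13 h × 7 d = 241,332 Wh = 241.3 kWh
LED light strip: 14.8 W × 6.40 h × 7 d = 663 Wh = 0.663 kWh
Total energy = 0.572 + 480.5 + 0.9705 + 25.19 + 241.3 + 0.663 = 749.2 kWh
Cost = 749.2 kWh × £0.210 = £157.34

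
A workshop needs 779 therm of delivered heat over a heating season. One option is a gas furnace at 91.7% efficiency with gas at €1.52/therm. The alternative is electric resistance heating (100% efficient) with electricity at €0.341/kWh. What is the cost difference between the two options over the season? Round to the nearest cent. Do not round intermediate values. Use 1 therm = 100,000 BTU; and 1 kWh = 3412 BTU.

€6494.18

Heat load = 779 therm × 100,000 = 77,900,000 BTU
Gas: input = 77,900,000 / 0.917 = 84,950,927 BTU = 849.5 therm → 849.5 × €1.52 = €1,291.25
Electric: 77,900,000 BTU / 3412 = 22,830 kWh → × €0.341 = €7,785.43
Difference = |€1,291.25 − €7,785.43| = €6,494.18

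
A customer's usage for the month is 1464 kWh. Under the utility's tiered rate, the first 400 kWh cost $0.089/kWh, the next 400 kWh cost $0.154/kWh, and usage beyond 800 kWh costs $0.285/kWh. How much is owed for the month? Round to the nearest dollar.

First 400 kWh × $0.089 = $35.60
Next 400 kWh × $0.154 = $61.60
Remaining 664 kWh × $0.285 = $189.24
Total = $286.44 ≈ $286

$286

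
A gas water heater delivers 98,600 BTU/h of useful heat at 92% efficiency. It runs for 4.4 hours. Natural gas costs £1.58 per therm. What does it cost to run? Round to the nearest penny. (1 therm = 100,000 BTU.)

Heat delivered = 98,600 BTU/h × 4.4 h = 433,840 BTU
Gas input = 433,840 / 0.92 = 471,565 BTU
= 471,565 / 100,000 = 4.716 therm
Cost = 4.716 × £1.58/therm = £7.45

£7.45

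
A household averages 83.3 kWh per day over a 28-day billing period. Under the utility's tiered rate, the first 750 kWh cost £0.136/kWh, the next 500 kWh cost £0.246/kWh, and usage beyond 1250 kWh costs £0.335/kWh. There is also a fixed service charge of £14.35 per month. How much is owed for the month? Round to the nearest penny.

Usage = 83.3 kWh/day × 28 days = 2332.4 kWh
First 750 kWh × £0.136 = £102.00
Next 500 kWh × £0.246 = £123.00
Remaining 1082.4 kWh × £0.335 = £362.60
Energy charge = £587.60; + service £14.35 = £601.95

£601.95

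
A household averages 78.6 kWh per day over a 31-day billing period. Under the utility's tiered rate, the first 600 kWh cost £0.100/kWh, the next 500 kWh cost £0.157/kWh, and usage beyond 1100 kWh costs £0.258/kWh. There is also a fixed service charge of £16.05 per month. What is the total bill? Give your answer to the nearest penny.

£499.39

Usage = 78.6 kWh/day × 31 days = 2436.6 kWh
First 600 kWh × £0.100 = £60.00
Next 500 kWh × £0.157 = £78.50
Remaining 1336.6 kWh × £0.258 = £344.84
Energy charge = £483.34; + service £16.05 = £499.39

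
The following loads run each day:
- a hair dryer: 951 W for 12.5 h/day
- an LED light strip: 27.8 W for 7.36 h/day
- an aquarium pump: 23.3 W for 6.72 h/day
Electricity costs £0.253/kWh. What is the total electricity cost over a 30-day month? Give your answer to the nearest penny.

£92.97

hair dryer: 951 W × 12.5 h × 30 d = 356,625 Wh = 356.6 kWh
LED light strip: 27.8 W × 7.36 h × 30 d = 6,138 Wh = 6.138 kWh
aquarium pump: 23.3 W × 6.72 h × 30 d = 4,697 Wh = 4.697 kWh
Total energy = 356.6 + 6.138 + 4.697 = 367.5 kWh
Cost = 367.5 kWh × £0.253 = £92.97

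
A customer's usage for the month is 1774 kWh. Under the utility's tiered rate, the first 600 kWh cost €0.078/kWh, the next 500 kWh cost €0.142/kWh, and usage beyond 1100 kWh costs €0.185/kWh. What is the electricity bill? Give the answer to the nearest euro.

€242

First 600 kWh × €0.078 = €46.80
Next 500 kWh × €0.142 = €71.00
Remaining 674 kWh × €0.185 = €124.69
Total = €242.49 ≈ €242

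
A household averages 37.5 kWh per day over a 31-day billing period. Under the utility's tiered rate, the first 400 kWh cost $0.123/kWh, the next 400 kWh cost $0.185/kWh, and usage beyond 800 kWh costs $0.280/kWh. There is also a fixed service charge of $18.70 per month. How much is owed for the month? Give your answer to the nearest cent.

Usage = 37.5 kWh/day × 31 days = 1162.5 kWh
First 400 kWh × $0.123 = $49.20
Next 400 kWh × $0.185 = $74.00
Remaining 362.5 kWh × $0.280 = $101.50
Energy charge = $224.70; + service $18.70 = $243.40

$243.40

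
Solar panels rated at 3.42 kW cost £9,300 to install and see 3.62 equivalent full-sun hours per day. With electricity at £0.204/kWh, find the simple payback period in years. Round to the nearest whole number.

Daily generation = 3.42 kW × 3.62 h = 12.38 kWh
Annual generation = 12.38 × 365 = 4518.8 kWh
Annual savings = 4518.8 × £0.204 = £921.84
Payback = £9,300 / £921.84 = 10.1 years

10 years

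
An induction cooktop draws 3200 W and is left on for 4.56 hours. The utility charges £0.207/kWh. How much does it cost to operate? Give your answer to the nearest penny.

Energy = 3200 W × 4.56 h = 14,592 Wh = 14.59 kWh
Cost = 14.59 kWh × £0.207/kWh = £3.02

£3.02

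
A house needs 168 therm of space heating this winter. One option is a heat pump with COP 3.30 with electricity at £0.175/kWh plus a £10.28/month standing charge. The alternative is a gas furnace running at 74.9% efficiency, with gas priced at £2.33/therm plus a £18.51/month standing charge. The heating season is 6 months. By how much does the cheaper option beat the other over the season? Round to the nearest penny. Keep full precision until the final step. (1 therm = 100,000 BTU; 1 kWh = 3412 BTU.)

£310.89

Heat load = 168 therm × 100,000 = 16,800,000 BTU
Gas: input = 16,800,000 / 0.749 = 22,429,907 BTU = 224.3 therm → 224.3 × £2.33 = £522.62; + 6 × £18.51 standing = £633.68
Heat pump: 16,800,000 BTU / 3412 = 4,924 kWh heat; / 3.30 = 1,492 kWh in → × £0.175 = £261.11; + 6 × £10.28 standing = £322.79
Difference = |£633.68 − £322.79| = £310.89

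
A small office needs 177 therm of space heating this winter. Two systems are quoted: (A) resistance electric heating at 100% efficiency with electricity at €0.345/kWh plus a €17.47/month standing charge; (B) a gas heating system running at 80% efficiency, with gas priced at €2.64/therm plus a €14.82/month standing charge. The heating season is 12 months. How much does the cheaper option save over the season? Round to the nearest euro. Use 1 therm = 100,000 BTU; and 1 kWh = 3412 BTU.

€1237

Heat load = 177 therm × 100,000 = 17,700,000 BTU
Gas: input = 17,700,000 / 0.80 = 22,125,000 BTU = 221.2 therm → 221.2 × €2.64 = €584.10; + 12 × €14.82 standing = €761.94
Electric: 17,700,000 BTU / 3412 = 5,188 kWh → × €0.345 = €1,789.71; + 12 × €17.47 standing = €1,999.35
Difference = |€761.94 − €1,999.35| = €1,237.41 ≈ €1237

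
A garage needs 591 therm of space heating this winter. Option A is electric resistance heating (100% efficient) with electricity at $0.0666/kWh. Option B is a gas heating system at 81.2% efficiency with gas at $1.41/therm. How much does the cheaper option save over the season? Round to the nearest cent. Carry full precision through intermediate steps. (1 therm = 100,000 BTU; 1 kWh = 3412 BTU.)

$127.35

Heat load = 591 therm × 100,000 = 59,100,000 BTU
Gas: input = 59,100,000 / 0.812 = 72,783,251 BTU = 727.8 therm → 727.8 × $1.41 = $1,026.24
Electric: 59,100,000 BTU / 3412 = 17,320 kWh → × $0.0666 = $1,153.59
Difference = |$1,026.24 − $1,153.59| = $127.35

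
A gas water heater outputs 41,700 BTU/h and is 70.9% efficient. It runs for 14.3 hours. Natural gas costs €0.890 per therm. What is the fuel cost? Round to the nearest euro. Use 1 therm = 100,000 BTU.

Heat delivered = 41,700 BTU/h × 14.3 h = 596,310 BTU
Gas input = 596,310 / 0.709 = 841,058 BTU
= 841,058 / 100,000 = 8.411 therm
Cost = 8.411 × €0.890/therm = €7.49 ≈ €7

€7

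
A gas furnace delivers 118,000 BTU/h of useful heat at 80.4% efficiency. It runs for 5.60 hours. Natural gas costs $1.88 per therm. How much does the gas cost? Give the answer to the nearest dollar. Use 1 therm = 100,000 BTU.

$15

Heat delivered = 118,000 BTU/h × 5.60 h = 660,800 BTU
Gas input = 660,800 / 0.804 = 821,891 BTU
= 821,891 / 100,000 = 8.219 therm
Cost = 8.219 × $1.88/therm = $15.45 ≈ $15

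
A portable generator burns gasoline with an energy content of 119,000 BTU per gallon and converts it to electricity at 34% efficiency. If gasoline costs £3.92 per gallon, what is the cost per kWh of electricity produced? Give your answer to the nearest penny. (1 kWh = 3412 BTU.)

Electrical output per gallon = 119,000 BTU × 0.34 / 3412 BTU/kWh = 11.86 kWh
Cost per kWh = £3.92 / 11.86 kWh = £0.331

£0.33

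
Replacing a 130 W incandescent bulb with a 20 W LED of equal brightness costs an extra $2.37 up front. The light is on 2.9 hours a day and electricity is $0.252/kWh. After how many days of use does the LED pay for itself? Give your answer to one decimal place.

29.5 days

Power saved = 130 − 20 = 110 W
Daily energy saved = 110 W × 2.9 h = 319 Wh = 0.319 kWh
Daily savings = 0.319 × $0.252 = $0.0804
Payback = $2.37 / $0.0804 per day = 29.48 days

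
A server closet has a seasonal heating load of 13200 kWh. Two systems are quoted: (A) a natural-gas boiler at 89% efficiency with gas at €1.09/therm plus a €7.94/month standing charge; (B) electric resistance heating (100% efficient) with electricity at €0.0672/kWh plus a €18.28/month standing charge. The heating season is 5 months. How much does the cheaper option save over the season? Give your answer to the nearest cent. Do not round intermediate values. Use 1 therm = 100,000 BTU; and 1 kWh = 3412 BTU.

Heat load = 13200 kWh × 3412 = 45,038,400 BTU
Gas: input = 45,038,400 / 0.89 = 50,604,944 BTU = 506 therm → 506 × €1.09 = €551.59; + 5 × €7.94 standing = €591.29
Electric: 45,038,400 BTU / 3412 = 13,200 kWh → × €0.0672 = €887.04; + 5 × €18.28 standing = €978.44
Difference = |€591.29 − €978.44| = €387.15

€387.15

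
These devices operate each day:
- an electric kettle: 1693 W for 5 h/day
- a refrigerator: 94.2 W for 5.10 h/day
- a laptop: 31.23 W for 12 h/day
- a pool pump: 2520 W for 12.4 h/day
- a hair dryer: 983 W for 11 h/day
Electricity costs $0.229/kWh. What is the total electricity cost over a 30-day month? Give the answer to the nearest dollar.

electric kettle: 1693 W × 5 h × 30 d = 253,950 Wh = 253.9 kWh
refrigerator: 94.2 W × 5.10 h × 30 d = 14,413 Wh = 14.41 kWh
laptop: 31.23 W × 12 h × 30 d = 11,243 Wh = 11.24 kWh
pool pump: 2520 W × 12.4 h × 30 d = 937,440 Wh = 937.4 kWh
hair dryer: 983 W × 11 h × 30 d = 324,390 Wh = 324.4 kWh
Total energy = 253.9 + 14.41 + 11.24 + 937.4 + 324.4 = 1,541 kWh
Cost = 1,541 kWh × $0.229 = $352.99 ≈ $353

$353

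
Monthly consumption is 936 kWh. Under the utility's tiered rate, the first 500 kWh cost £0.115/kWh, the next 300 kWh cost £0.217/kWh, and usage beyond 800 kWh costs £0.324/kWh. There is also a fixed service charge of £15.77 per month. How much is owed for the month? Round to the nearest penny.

£182.43

First 500 kWh × £0.115 = £57.50
Next 300 kWh × £0.217 = £65.10
Remaining 136 kWh × £0.324 = £44.06
Energy charge = £166.66; + service £15.77 = £182.43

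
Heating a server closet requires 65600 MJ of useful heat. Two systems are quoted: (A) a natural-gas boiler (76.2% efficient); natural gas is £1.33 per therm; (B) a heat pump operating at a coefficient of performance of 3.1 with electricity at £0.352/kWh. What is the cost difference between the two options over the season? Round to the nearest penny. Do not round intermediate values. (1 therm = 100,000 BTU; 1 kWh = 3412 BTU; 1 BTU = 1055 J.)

Heat load = 65600 MJ = 65,600,000,000 J / 1055 = 62,180,095 BTU
Gas: input = 62,180,095 / 0.762 = 81,601,174 BTU = 816 therm → 816 × £1.33 = £1,085.30
Heat pump: 62,180,095 BTU / 3412 = 18,220 kWh heat; / 3.1 = 5,879 kWh in → × £0.352 = £2,069.30
Difference = |£1,085.30 − £2,069.30| = £984.00

£984.00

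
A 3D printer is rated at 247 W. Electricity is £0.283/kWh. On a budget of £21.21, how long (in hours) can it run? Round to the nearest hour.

303 h

Energy budget = £21.21 / £0.283 per kWh = 74.95 kWh = 74,947 Wh
Runtime = 74,947 Wh / 247 W = 303.4 h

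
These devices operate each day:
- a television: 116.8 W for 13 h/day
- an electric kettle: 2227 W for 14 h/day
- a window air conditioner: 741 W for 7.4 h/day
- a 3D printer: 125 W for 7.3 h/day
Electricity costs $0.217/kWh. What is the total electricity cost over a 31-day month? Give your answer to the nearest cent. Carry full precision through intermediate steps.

$262.97

television: 116.8 W × 13 h × 31 d = 47,070 Wh = 47.07 kWh
electric kettle: 2227 W × 14 h × 31 d = 966,518 Wh = 966.5 kWh
window air conditioner: 741 W × 7.4 h × 31 d = 169,985 Wh = 170 kWh
3D printer: 125 W × 7.3 h × 31 d = 28,288 Wh = 28.29 kWh
Total energy = 47.07 + 966.5 + 170 + 28.29 = 1,212 kWh
Cost = 1,212 kWh × $0.217 = $262.97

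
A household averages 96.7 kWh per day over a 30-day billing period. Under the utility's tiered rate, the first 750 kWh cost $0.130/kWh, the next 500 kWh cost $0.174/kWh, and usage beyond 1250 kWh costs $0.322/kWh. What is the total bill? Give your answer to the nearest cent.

Usage = 96.7 kWh/day × 30 days = 2901 kWh
First 750 kWh × $0.130 = $97.50
Next 500 kWh × $0.174 = $87.00
Remaining 1651 kWh × $0.322 = $531.62
Total = $716.12

$716.12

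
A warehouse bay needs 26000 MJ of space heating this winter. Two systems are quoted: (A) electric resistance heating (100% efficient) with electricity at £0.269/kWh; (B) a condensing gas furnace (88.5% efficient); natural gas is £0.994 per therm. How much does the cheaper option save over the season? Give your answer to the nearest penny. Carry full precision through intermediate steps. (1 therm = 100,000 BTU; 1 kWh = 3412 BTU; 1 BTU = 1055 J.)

£1666.16

Heat load = 26000 MJ = 26,000,000,000 J / 1055 = 24,644,550 BTU
Gas: input = 24,644,550 / 0.885 = 27,846,949 BTU = 278.5 therm → 278.5 × £0.994 = £276.80
Electric: 24,644,550 BTU / 3412 = 7,223 kWh → × £0.269 = £1,942.96
Difference = |£276.80 − £1,942.96| = £1,666.16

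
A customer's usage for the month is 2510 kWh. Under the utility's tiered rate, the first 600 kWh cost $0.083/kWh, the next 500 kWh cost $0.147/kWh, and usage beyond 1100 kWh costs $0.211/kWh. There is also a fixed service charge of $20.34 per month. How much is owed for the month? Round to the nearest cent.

$441.15

First 600 kWh × $0.083 = $49.80
Next 500 kWh × $0.147 = $73.50
Remaining 1410 kWh × $0.211 = $297.51
Energy charge = $420.81; + service $20.34 = $441.15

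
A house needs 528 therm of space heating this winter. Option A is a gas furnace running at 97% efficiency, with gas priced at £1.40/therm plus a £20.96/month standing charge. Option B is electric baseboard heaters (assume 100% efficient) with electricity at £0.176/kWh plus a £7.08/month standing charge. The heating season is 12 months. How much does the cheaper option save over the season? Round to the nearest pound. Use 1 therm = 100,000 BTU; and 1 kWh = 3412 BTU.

Heat load = 528 therm × 100,000 = 52,800,000 BTU
Gas: input = 52,800,000 / 0.97 = 54,432,990 BTU = 544.3 therm → 544.3 × £1.40 = £762.06; + 12 × £20.96 standing = £1,013.58
Electric: 52,800,000 BTU / 3412 = 15,470 kWh → × £0.176 = £2,723.56; + 12 × £7.08 standing = £2,808.52
Difference = |£1,013.58 − £2,808.52| = £1,794.94 ≈ £1795

£1795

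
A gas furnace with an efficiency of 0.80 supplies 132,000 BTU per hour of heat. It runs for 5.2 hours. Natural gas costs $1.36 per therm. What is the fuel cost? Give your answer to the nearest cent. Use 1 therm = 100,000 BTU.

Heat delivered = 132,000 BTU/h × 5.2 h = 686,400 BTU
Gas input = 686,400 / 0.80 = 858,000 BTU
= 858,000 / 100,000 = 8.58 therm
Cost = 8.58 × $1.36/therm = $11.67

$11.67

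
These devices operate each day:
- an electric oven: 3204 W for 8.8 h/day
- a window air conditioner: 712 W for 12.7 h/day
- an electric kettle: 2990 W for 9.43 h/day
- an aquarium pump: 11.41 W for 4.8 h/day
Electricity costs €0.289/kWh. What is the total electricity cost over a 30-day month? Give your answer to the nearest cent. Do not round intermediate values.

€567.78

electric oven: 3204 W × 8.8 h × 30 d = 845,856 Wh = 845.9 kWh
window air conditioner: 712 W × 12.7 h × 30 d = 271,272 Wh = 271.3 kWh
electric kettle: 2990 W × 9.43 h × 30 d = 845,871 Wh = 845.9 kWh
aquarium pump: 11.41 W × 4.8 h × 30 d = 1,643 Wh = 1.643 kWh
Total energy = 845.9 + 271.3 + 845.9 + 1.643 = 1,965 kWh
Cost = 1,965 kWh × €0.289 = €567.78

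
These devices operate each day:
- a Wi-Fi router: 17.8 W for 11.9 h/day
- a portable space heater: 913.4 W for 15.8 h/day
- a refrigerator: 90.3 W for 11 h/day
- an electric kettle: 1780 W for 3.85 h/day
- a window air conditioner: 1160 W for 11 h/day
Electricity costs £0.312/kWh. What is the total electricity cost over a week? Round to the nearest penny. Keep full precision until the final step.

£76.99

Wi-Fi router: 17.8 W × 11.9 h × 7 d = 1,483 Wh = 1.483 kWh
portable space heater: 913.4 W × 15.8 h × 7 d = 101,022 Wh = 101 kWh
refrigerator: 90.3 W × 11 h × 7 d = 6,953 Wh = 6.953 kWh
electric kettle: 1780 W × 3.85 h × 7 d = 47,971 Wh = 47.97 kWh
window air conditioner: 1160 W × 11 h × 7 d = 89,320 Wh = 89.32 kWh
Total energy = 1.483 + 101 + 6.953 + 47.97 + 89.32 = 246.7 kWh
Cost = 246.7 kWh × £0.312 = £76.99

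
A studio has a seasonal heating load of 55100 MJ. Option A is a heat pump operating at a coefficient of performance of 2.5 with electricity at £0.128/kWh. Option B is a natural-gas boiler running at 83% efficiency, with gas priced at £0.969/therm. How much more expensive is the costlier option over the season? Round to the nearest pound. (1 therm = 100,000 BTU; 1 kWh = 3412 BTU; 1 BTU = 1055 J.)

£174

Heat load = 55100 MJ = 55,100,000,000 J / 1055 = 52,227,488 BTU
Gas: input = 52,227,488 / 0.83 = 62,924,685 BTU = 629.2 therm → 629.2 × £0.969 = £609.74
Heat pump: 52,227,488 BTU / 3412 = 15,310 kWh heat; / 2.5 = 6,123 kWh in → × £0.128 = £783.72
Difference = |£609.74 − £783.72| = £173.98 ≈ £174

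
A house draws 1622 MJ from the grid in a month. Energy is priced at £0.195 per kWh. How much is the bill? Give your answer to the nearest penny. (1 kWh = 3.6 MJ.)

1622 MJ × (0.27778 kWh/MJ) = 450.6 kWh
Cost = 450.6 kWh × £0.195/kWh = £87.86

£87.86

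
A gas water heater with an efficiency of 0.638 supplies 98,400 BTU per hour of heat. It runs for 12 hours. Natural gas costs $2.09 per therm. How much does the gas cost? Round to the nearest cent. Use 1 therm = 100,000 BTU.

Heat delivered = 98,400 BTU/h × 12 h = 1,180,800 BTU
Gas input = 1,180,800 / 0.638 = 1,850,784 BTU
= 1,850,784 / 100,000 = 18.51 therm
Cost = 18.51 × $2.09/therm = $38.68

$38.68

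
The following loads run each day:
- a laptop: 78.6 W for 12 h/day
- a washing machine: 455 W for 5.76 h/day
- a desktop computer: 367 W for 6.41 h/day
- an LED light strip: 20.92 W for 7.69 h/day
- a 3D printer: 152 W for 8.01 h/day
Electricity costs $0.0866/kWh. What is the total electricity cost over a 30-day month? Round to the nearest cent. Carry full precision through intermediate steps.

$18.95

laptop: 78.6 W × 12 h × 30 d = 28,296 Wh = 28.3 kWh
washing machine: 455 W × 5.76 h × 30 d = 78,624 Wh = 78.62 kWh
desktop computer: 367 W × 6.41 h × 30 d = 70,574 Wh = 70.57 kWh
LED light strip: 20.92 W × 7.69 h × 30 d = 4,826 Wh = 4.826 kWh
3D printer: 152 W × 8.01 h × 30 d = 36,526 Wh = 36.53 kWh
Total energy = 28.3 + 78.62 + 70.57 + 4.826 + 36.53 = 218.8 kWh
Cost = 218.8 kWh × $0.0866 = $18.95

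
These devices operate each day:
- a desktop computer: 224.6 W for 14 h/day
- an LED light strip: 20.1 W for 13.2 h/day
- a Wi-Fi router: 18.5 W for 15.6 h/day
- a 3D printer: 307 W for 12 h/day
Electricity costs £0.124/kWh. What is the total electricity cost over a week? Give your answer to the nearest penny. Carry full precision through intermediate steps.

£6.41

desktop computer: 224.6 W × 14 h × 7 d = 22,011 Wh = 22.01 kWh
LED light strip: 20.1 W × 13.2 h × 7 d = 1,857 Wh = 1.857 kWh
Wi-Fi router: 18.5 W × 15.6 h × 7 d = 2,020 Wh = 2.02 kWh
3D printer: 307 W × 12 h × 7 d = 25,788 Wh = 25.79 kWh
Total energy = 22.01 + 1.857 + 2.02 + 25.79 = 51.68 kWh
Cost = 51.68 kWh × £0.124 = £6.41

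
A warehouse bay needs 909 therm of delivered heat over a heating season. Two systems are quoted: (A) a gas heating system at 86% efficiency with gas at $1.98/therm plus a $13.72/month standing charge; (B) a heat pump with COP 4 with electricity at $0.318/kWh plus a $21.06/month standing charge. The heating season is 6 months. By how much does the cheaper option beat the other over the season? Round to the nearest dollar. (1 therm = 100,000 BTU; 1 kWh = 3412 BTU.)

$69

Heat load = 909 therm × 100,000 = 90,900,000 BTU
Gas: input = 90,900,000 / 0.860 = 105,697,674 BTU = 1,057 therm → 1,057 × $1.98 = $2,092.81; + 6 × $13.72 standing = $2,175.13
Heat pump: 90,900,000 BTU / 3412 = 26,640 kWh heat; / 4 = 6,660 kWh in → × $0.318 = $2,117.98; + 6 × $21.06 standing = $2,244.34
Difference = |$2,175.13 − $2,244.34| = $69.21 ≈ $69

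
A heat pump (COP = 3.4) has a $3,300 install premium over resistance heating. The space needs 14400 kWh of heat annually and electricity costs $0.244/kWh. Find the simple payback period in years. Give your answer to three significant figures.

Resistance: 14400 kWh × $0.244 = $3,513.60/yr
Heat pump: 14400 / 3.4 = 4235 kWh in → × $0.244 = $1,033.41/yr
Annual savings = $2,480.19
Payback = $3,300 / $2,480.19 = 1.33 years

1.33 years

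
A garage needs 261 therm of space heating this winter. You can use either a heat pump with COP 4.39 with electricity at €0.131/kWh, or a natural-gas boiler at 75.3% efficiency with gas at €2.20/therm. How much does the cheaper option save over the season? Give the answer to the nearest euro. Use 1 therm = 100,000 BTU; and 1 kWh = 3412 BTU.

Heat load = 261 therm × 100,000 = 26,100,000 BTU
Gas: input = 26,100,000 / 0.753 = 34,661,355 BTU = 346.6 therm → 346.6 × €2.20 = €762.55
Heat pump: 26,100,000 BTU / 3412 = 7,649 kWh heat; / 4.39 = 1,742 kWh in → × €0.131 = €228.26
Difference = |€762.55 − €228.26| = €534.29 ≈ €534

€534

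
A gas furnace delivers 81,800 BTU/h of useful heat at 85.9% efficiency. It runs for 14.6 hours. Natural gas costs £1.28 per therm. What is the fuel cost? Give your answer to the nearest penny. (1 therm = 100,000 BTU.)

Heat delivered = 81,800 BTU/h × 14.6 h = 1,194,280 BTU
Gas input = 1,194,280 / 0.859 = 1,390,314 BTU
= 1,390,314 / 100,000 = 13.9 therm
Cost = 13.9 × £1.28/therm = £17.80

£17.80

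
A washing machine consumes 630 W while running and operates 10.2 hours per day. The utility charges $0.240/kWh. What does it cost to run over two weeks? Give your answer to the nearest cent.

Energy = 630 W × 10.2 h/day × 14 days = 89,964 Wh = 89.96 kWh
Cost = 89.96 kWh × $0.240/kWh = $21.59

$21.59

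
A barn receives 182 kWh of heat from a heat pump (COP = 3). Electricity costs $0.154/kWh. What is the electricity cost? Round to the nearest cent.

Electrical input = 182 kWh / 3 = 60.67 kWh
Cost = 60.67 × $0.154/kWh = $9.34

$9.34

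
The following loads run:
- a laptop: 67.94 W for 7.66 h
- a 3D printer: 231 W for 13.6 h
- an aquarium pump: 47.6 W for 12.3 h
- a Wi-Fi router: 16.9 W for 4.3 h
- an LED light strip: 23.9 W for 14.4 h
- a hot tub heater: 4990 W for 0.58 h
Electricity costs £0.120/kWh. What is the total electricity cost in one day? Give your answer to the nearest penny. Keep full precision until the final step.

laptop: 67.94 W × 7.66 h = 520 Wh = 0.5204 kWh
3D printer: 231 W × 13.6 h = 3,142 Wh = 3.142 kWh
aquarium pump: 47.6 W × 12.3 h = 585 Wh = 0.5855 kWh
Wi-Fi router: 16.9 W × 4.3 h = 73 Wh = 0.07267 kWh
LED light strip: 23.9 W × 14.4 h = 344 Wh = 0.3442 kWh
hot tub heater: 4990 W × 0.58 h = 2,894 Wh = 2.894 kWh
Total energy = 0.5204 + 3.142 + 0.5855 + 0.07267 + 0.3442 + 2.894 = 7.559 kWh
Cost = 7.559 kWh × £0.120 = £0.91

£0.91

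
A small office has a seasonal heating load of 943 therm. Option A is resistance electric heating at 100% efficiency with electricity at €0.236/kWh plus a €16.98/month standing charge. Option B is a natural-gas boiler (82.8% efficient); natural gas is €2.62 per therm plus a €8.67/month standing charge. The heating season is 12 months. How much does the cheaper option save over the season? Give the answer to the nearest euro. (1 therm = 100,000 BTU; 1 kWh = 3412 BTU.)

€3638

Heat load = 943 therm × 100,000 = 94,300,000 BTU
Gas: input = 94,300,000 / 0.828 = 113,888,889 BTU = 1,139 therm → 1,139 × €2.62 = €2,983.89; + 12 × €8.67 standing = €3,087.93
Electric: 94,300,000 BTU / 3412 = 27,640 kWh → × €0.236 = €6,522.51; + 12 × €16.98 standing = €6,726.27
Difference = |€3,087.93 − €6,726.27| = €3,638.34 ≈ €3638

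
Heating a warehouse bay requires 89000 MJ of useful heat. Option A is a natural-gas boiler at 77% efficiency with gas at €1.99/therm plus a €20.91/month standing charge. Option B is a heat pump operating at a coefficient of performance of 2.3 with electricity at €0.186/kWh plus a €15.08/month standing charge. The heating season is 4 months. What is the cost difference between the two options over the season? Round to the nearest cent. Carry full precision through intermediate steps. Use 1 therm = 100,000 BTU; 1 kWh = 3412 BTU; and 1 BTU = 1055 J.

€204.07

Heat load = 89000 MJ = 89,000,000,000 J / 1055 = 84,360,190 BTU
Gas: input = 84,360,190 / 0.770 = 109,558,688 BTU = 1,096 therm → 1,096 × €1.99 = €2,180.22; + 4 × €20.91 standing = €2,263.86
Heat pump: 84,360,190 BTU / 3412 = 24,720 kWh heat; / 2.3 = 10,750 kWh in → × €0.186 = €1,999.46; + 4 × €15.08 standing = €2,059.78
Difference = |€2,263.86 − €2,059.78| = €204.07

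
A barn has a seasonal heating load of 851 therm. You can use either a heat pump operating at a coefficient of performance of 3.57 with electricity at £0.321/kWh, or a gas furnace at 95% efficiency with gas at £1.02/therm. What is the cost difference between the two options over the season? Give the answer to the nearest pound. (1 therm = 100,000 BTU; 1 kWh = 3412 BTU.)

£1329

Heat load = 851 therm × 100,000 = 85,100,000 BTU
Gas: input = 85,100,000 / 0.95 = 89,578,947 BTU = 895.8 therm → 895.8 × £1.02 = £913.71
Heat pump: 85,100,000 BTU / 3412 = 24,940 kWh heat; / 3.57 = 6,986 kWh in → × £0.321 = £2,242.63
Difference = |£913.71 − £2,242.63| = £1,328.92 ≈ £1329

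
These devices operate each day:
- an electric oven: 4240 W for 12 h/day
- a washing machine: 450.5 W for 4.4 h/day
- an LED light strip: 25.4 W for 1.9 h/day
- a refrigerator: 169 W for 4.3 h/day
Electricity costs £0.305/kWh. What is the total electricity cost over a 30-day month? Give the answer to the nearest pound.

electric oven: 4240 W × 12 h × 30 d = 1,526,400 Wh = 1,526 kWh
washing machine: 450.5 W × 4.4 h × 30 d = 59,466 Wh = 59.47 kWh
LED light strip: 25.4 W × 1.9 h × 30 d = 1,448 Wh = 1.448 kWh
refrigerator: 169 W × 4.3 h × 30 d = 21,801 Wh = 21.8 kWh
Total energy = 1,526 + 59.47 + 1.448 + 21.8 = 1,609 kWh
Cost = 1,609 kWh × £0.305 = £490.78 ≈ £491

£491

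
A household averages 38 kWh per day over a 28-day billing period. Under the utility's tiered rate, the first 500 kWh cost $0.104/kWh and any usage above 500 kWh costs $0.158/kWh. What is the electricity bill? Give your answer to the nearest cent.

$141.11

Usage = 38 kWh/day × 28 days = 1064 kWh
First 500 kWh × $0.104 = $52.00
Remaining 564 kWh × $0.158 = $89.11
Total = $141.11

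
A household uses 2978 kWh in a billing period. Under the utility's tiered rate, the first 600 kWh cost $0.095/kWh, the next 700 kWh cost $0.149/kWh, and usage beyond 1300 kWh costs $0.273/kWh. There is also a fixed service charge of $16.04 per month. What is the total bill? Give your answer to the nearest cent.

First 600 kWh × $0.095 = $57.00
Next 700 kWh × $0.149 = $104.30
Remaining 1678 kWh × $0.273 = $458.09
Energy charge = $619.39; + service $16.04 = $635.43

$635.43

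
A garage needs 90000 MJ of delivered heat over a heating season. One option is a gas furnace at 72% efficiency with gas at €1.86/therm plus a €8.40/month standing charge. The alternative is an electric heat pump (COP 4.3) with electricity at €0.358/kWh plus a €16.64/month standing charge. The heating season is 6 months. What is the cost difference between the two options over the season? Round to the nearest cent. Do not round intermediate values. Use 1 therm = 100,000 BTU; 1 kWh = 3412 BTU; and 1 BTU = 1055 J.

Heat load = 90000 MJ = 90,000,000,000 J / 1055 = 85,308,057 BTU
Gas: input = 85,308,057 / 0.72 = 118,483,412 BTU = 1,185 therm → 1,185 × €1.86 = €2,203.79; + 6 × €8.40 standing = €2,254.19
Heat pump: 85,308,057 BTU / 3412 = 25,000 kWh heat; / 4.3 = 5,815 kWh in → × €0.358 = €2,081.59; + 6 × €16.64 standing = €2,181.43
Difference = |€2,254.19 − €2,181.43| = €72.76

€72.76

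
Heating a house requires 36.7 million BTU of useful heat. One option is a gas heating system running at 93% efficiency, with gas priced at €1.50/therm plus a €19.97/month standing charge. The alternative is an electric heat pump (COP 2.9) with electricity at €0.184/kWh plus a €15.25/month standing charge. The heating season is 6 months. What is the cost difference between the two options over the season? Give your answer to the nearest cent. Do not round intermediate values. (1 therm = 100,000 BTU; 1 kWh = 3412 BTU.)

€62.20

Heat load = 36.7 × 10⁶ BTU = 36,700,000 BTU
Gas: input = 36,700,000 / 0.93 = 39,462,366 BTU = 394.6 therm → 394.6 × €1.50 = €591.94; + 6 × €19.97 standing = €711.76
Heat pump: 36,700,000 BTU / 3412 = 10,760 kWh heat; / 2.9 = 3,709 kWh in → × €0.184 = €682.46; + 6 × €15.25 standing = €773.96
Difference = |€711.76 − €773.96| = €62.20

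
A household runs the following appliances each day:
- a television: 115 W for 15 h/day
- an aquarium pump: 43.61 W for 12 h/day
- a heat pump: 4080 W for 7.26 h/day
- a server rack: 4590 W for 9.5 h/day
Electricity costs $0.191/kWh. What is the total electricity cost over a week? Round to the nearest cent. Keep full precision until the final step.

television: 115 W × 15 h × 7 d = 12,075 Wh = 12.07 kWh
aquarium pump: 43.61 W × 12 h × 7 d = 3,663 Wh = 3.663 kWh
heat pump: 4080 W × 7.26 h × 7 d = 207,346 Wh = 207.3 kWh
server rack: 4590 W × 9.5 h × 7 d = 305,235 Wh = 305.2 kWh
Total energy = 12.07 + 3.663 + 207.3 + 305.2 = 528.3 kWh
Cost = 528.3 kWh × $0.191 = $100.91

$100.91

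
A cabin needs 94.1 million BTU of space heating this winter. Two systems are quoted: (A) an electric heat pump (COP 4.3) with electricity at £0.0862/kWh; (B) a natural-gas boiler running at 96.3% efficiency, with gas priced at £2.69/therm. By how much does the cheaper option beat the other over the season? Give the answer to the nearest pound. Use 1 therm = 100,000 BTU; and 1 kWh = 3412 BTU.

Heat load = 94.1 × 10⁶ BTU = 94,100,000 BTU
Gas: input = 94,100,000 / 0.963 = 97,715,472 BTU = 977.2 therm → 977.2 × £2.69 = £2,628.55
Heat pump: 94,100,000 BTU / 3412 = 27,580 kWh heat; / 4.3 = 6,414 kWh in → × £0.0862 = £552.87
Difference = |£2,628.55 − £552.87| = £2,075.68 ≈ £2076

£2076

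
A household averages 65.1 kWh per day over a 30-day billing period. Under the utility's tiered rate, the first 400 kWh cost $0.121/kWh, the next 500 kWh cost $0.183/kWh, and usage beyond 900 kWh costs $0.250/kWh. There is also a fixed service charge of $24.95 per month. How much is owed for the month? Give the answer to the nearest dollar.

$428

Usage = 65.1 kWh/day × 30 days = 1953 kWh
First 400 kWh × $0.121 = $48.40
Next 500 kWh × $0.183 = $91.50
Remaining 1053 kWh × $0.250 = $263.25
Energy charge = $403.15; + service $24.95 = $428.10 ≈ $428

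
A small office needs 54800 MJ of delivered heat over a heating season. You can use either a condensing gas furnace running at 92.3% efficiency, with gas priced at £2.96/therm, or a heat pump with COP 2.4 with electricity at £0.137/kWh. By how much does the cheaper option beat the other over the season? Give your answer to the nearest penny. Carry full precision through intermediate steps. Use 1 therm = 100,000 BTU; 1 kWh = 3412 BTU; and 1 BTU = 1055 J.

Heat load = 54800 MJ = 54,800,000,000 J / 1055 = 51,943,128 BTU
Gas: input = 51,943,128 / 0.923 = 56,276,412 BTU = 562.8 therm → 562.8 × £2.96 = £1,665.78
Heat pump: 51,943,128 BTU / 3412 = 15,220 kWh heat; / 2.4 = 6,343 kWh in → × £0.137 = £869.02
Difference = |£1,665.78 − £869.02| = £796.76

£796.76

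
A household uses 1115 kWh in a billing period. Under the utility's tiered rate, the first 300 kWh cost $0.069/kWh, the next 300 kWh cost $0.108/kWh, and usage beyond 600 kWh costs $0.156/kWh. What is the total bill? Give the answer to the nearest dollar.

$133

First 300 kWh × $0.069 = $20.70
Next 300 kWh × $0.108 = $32.40
Remaining 515 kWh × $0.156 = $80.34
Total = $133.44 ≈ $133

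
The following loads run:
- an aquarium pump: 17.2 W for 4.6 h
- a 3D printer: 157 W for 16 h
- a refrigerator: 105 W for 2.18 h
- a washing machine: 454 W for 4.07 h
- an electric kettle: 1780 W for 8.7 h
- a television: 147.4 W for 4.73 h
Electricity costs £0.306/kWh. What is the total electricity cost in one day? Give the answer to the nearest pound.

£6

aquarium pump: 17.2 W × 4.6 h = 79 Wh = 0.07912 kWh
3D printer: 157 W × 16 h = 2,512 Wh = 2.512 kWh
refrigerator: 105 W × 2.18 h = 229 Wh = 0.2289 kWh
washing machine: 454 W × 4.07 h = 1,848 Wh = 1.848 kWh
electric kettle: 1780 W × 8.7 h = 15,486 Wh = 15.49 kWh
television: 147.4 W × 4.73 h = 697 Wh = 0.6972 kWh
Total energy = 0.07912 + 2.512 + 0.2289 + 1.848 + 15.49 + 0.6972 = 20.85 kWh
Cost = 20.85 kWh × £0.306 = £6.38 ≈ £6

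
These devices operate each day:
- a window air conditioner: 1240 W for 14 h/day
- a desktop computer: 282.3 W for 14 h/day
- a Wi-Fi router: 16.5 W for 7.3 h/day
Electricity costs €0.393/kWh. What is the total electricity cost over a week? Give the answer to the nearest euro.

window air conditioner: 1240 W × 14 h × 7 d = 121,520 Wh = 121.5 kWh
desktop computer: 282.3 W × 14 h × 7 d = 27,665 Wh = 27.67 kWh
Wi-Fi router: 16.5 W × 7.3 h × 7 d = 843 Wh = 0.8431 kWh
Total energy = 121.5 + 27.67 + 0.8431 = 150 kWh
Cost = 150 kWh × €0.393 = €58.96 ≈ €59

€59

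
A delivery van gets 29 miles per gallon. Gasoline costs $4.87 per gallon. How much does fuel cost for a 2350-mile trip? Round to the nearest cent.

Fuel = 2350 mi / 29 mpg = 81.03 gal
Cost = 81.03 gal × $4.87/gal = $394.64

$394.64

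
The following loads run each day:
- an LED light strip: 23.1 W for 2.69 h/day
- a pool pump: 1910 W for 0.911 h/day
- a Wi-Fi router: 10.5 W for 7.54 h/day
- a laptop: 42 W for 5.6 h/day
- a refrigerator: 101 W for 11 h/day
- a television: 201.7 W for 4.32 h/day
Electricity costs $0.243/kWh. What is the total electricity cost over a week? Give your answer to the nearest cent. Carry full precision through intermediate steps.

$6.97

LED light strip: 23.1 W × 2.69 h × 7 d = 435 Wh = 0.435 kWh
pool pump: 1910 W × 0.911 h × 7 d = 12,180 Wh = 12.18 kWh
Wi-Fi router: 10.5 W × 7.54 h × 7 d = 554 Wh = 0.5542 kWh
laptop: 42 W × 5.6 h × 7 d = 1,646 Wh = 1.646 kWh
refrigerator: 101 W × 11 h × 7 d = 7,777 Wh = 7.777 kWh
television: 201.7 W × 4.32 h × 7 d = 6,099 Wh = 6.099 kWh
Total energy = 0.435 + 12.18 + 0.5542 + 1.646 + 7.777 + 6.099 = 28.69 kWh
Cost = 28.69 kWh × $0.243 = $6.97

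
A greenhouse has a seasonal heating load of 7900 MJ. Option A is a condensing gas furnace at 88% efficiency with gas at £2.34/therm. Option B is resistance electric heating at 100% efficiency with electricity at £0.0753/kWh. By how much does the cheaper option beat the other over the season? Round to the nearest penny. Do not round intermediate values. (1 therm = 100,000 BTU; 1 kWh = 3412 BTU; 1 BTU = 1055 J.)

Heat load = 7900 MJ = 7,900,000,000 J / 1055 = 7,488,152 BTU
Gas: input = 7,488,152 / 0.88 = 8,509,263 BTU = 85.09 therm → 85.09 × £2.34 = £199.12
Electric: 7,488,152 BTU / 3412 = 2,195 kWh → × £0.0753 = £165.26
Difference = |£199.12 − £165.26| = £33.86

£33.86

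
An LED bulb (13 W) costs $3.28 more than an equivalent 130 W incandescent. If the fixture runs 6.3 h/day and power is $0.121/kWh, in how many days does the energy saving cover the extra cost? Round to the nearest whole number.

37 days

Power saved = 130 − 13 = 117 W
Daily energy saved = 117 W × 6.3 h = 737.1 Wh = 0.7371 kWh
Daily savings = 0.7371 × $0.121 = $0.0892
Payback = $3.28 / $0.0892 per day = 36.78 days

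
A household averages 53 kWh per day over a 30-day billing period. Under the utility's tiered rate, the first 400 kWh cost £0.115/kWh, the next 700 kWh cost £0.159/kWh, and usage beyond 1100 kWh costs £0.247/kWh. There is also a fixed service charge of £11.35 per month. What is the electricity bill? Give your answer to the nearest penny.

£289.68

Usage = 53 kWh/day × 30 days = 1590 kWh
First 400 kWh × £0.115 = £46.00
Next 700 kWh × £0.159 = £111.30
Remaining 490 kWh × £0.247 = £121.03
Energy charge = £278.33; + service £11.35 = £289.68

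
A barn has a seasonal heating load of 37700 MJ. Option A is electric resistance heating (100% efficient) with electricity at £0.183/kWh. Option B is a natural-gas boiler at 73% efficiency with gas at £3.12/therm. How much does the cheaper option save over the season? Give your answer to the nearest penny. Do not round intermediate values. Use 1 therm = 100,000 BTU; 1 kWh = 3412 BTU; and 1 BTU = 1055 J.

£389.31

Heat load = 37700 MJ = 37,700,000,000 J / 1055 = 35,734,597 BTU
Gas: input = 35,734,597 / 0.73 = 48,951,503 BTU = 489.5 therm → 489.5 × £3.12 = £1,527.29
Electric: 35,734,597 BTU / 3412 = 10,470 kWh → × £0.183 = £1,916.60
Difference = |£1,527.29 − £1,916.60| = £389.31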